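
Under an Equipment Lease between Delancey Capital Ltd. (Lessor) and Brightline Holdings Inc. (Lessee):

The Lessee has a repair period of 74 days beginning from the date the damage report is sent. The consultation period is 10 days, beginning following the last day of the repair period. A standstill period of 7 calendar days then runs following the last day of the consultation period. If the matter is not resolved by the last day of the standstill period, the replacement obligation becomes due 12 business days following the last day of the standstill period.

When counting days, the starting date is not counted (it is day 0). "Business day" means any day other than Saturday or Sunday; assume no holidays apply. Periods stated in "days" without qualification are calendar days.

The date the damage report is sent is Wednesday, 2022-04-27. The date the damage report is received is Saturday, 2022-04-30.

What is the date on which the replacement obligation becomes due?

2022-08-12

Adding 74 calendar days to 2022-04-27 gives 2022-07-10, which is the last day of the repair period.
Adding 10 calendar days to 2022-07-10 gives 2022-07-20, which is the last day of the consultation period.
The last day of the standstill period: 7 calendar days after 2022-07-20 is 2022-07-27.
From Wednesday, 2022-07-27, 12 business days (Jul 28, Jul 29, Aug 1, Aug 2, …, Aug 10, Aug 11, Aug 12, skipping weekends) brings us to Friday, 2022-08-12, which is the date on which the replacement obligation becomes due.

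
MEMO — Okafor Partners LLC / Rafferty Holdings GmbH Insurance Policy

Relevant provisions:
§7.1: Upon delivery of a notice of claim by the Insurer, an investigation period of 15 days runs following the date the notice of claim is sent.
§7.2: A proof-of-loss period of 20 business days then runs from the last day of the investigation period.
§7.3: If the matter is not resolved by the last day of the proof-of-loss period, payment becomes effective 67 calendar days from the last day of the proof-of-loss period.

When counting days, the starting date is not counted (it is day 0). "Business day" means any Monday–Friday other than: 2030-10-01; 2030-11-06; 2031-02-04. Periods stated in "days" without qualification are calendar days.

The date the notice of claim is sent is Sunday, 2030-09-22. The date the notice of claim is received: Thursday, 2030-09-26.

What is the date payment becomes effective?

The last day of the investigation period: 15 calendar days after 2030-09-22 is 2030-10-07.
From Monday, 2030-10-07, 20 business days (Oct 8, Oct 9, Oct 10, Oct 11, …, Oct 31, Nov 1, Nov 4, skipping weekends) brings us to Monday, 2030-11-04, which is the last day of the proof-of-loss period.
The date payment becomes effective: 2030-11-04 + 67 days = 2031-01-10.

2031-01-10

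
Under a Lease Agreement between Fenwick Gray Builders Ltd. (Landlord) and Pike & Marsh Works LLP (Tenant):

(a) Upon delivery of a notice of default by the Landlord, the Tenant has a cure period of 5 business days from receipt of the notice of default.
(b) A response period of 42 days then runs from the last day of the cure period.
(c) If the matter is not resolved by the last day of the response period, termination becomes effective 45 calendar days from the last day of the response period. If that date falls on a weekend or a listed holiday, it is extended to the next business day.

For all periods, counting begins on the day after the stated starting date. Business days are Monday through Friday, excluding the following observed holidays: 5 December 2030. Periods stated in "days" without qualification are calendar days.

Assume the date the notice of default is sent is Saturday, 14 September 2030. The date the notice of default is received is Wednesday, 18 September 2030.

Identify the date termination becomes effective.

From Wednesday, 18 September 2030, 5 business days (Sep 19, Sep 20, Sep 23, Sep 24, Sep 25, skipping weekends) brings us to Wednesday, 25 September 2030, which is the last day of the cure period.
The last day of the response period: 42 calendar days after 25 September 2030 is 6 November 2030.
The date termination becomes effective: 6 November 2030 + 45 days = 21 December 2030. That falls on a Saturday, so it rolls to the next business day, Monday, 23 December 2030.

23 December 2030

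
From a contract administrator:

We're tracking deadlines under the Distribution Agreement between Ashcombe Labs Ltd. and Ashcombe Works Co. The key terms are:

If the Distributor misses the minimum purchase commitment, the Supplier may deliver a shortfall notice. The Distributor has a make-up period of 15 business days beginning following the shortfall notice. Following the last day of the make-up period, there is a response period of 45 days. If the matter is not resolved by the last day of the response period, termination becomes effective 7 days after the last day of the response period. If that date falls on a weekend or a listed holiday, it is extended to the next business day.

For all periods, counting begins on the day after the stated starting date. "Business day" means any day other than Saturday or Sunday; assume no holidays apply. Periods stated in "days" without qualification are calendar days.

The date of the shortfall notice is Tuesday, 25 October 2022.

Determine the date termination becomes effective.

From Tuesday, 25 October 2022, 15 business days (Oct 26, Oct 27, Oct 28, Oct 31, …, Nov 11, Nov 14, Nov 15, skipping weekends) brings us to Tuesday, 15 November 2022, which is the last day of the make-up period.
Adding 45 calendar days to 15 November 2022 gives 30 December 2022, which is the last day of the response period.
The date termination becomes effective: 30 December 2022 + 7 days = 6 January 2023. 6 January 2023 is a Friday, so no roll-forward applies.

6 January 2023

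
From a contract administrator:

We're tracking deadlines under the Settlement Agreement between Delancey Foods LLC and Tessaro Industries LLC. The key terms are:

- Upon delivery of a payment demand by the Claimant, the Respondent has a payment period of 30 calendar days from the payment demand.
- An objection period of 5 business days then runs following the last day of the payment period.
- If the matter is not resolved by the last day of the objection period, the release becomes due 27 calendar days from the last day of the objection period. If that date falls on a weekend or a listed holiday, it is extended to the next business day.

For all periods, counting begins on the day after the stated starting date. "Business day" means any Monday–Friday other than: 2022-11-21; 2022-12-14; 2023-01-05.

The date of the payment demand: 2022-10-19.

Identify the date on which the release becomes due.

2022-12-26

The last day of the payment period: 2022-10-19 + 30 days = 2022-11-18.
From Friday, 2022-11-18, 5 business days (Nov 22, Nov 23, Nov 24, Nov 25, Nov 28, skipping weekends and the listed holiday on Nov 21) brings us to Monday, 2022-11-28, which is the last day of the objection period.
The date on which the release becomes due: 2022-11-28 + 27 days = 2022-12-25. That falls on a Sunday, so it rolls to the next business day, Monday, 2022-12-26.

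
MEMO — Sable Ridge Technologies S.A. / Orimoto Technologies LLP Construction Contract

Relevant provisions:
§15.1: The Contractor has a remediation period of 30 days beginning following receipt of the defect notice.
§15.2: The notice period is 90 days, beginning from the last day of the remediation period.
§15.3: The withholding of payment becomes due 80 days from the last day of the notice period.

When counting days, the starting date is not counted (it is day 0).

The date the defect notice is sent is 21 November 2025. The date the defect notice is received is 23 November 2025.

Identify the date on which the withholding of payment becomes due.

Adding 30 calendar days to 23 November 2025 gives 23 December 2025, which is the last day of the remediation period.
Adding 90 calendar days to 23 December 2025 gives 23 March 2026, which is the last day of the notice period.
Adding 80 calendar days to 23 March 2026 gives 11 June 2026, which is the date on which the withholding of payment becomes due.

11 June 2026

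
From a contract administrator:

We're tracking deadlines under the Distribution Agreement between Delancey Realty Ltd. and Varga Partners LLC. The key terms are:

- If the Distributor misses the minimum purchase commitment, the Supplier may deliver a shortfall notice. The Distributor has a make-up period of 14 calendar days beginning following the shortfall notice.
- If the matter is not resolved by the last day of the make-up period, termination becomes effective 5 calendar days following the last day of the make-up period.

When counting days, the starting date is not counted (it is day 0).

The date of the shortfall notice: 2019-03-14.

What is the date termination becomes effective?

2019-04-02

The last day of the make-up period: 14 calendar days after 2019-03-14 is 2019-03-28.
Adding 5 calendar days to 2019-03-28 gives 2019-04-02, which is the date termination becomes effective.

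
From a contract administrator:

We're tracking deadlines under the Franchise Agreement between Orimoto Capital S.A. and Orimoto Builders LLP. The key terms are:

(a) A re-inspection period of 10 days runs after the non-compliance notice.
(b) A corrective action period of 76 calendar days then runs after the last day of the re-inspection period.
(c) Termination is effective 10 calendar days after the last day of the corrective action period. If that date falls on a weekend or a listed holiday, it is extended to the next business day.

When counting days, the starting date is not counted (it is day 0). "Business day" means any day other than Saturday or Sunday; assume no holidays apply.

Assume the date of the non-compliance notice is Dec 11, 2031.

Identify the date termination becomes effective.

Mar 16, 2032

Adding 10 calendar days to Dec 11, 2031 gives Dec 21, 2031, which is the last day of the re-inspection period.
The last day of the corrective action period: 76 calendar days after Dec 21, 2031 is Mar 6, 2032.
Adding 10 calendar days to Mar 6, 2032 gives Mar 16, 2032, which is the date termination becomes effective. Mar 16, 2032 is a Tuesday, so no roll-forward applies.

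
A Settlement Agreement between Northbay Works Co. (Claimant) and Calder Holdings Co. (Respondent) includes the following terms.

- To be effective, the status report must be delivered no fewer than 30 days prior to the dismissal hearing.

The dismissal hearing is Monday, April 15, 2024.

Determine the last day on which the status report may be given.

March 16, 2024

April 15, 2024 minus 30 days is March 16, 2024.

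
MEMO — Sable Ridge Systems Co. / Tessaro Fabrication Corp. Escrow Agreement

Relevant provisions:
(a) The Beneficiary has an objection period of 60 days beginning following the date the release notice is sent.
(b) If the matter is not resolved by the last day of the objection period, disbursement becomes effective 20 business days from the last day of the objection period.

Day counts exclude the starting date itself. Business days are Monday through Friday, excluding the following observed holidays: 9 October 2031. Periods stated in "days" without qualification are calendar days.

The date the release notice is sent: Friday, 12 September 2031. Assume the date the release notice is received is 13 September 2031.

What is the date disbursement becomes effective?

9 December 2031

Adding 60 calendar days to 12 September 2031 gives 11 November 2031, which is the last day of the objection period.
The date disbursement becomes effective: 20 business days after Tuesday, 11 November 2031, skipping weekends — Nov 12, Nov 13, Nov 14, Nov 17, …, Dec 5, Dec 8, Dec 9 — lands on Tuesday, 9 December 2031.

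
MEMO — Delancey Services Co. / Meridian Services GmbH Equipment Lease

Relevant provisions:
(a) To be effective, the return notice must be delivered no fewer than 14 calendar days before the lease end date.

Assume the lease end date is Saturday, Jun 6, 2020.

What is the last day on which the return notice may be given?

Jun 6, 2020 minus 14 days is May 23, 2020.

May 23, 2020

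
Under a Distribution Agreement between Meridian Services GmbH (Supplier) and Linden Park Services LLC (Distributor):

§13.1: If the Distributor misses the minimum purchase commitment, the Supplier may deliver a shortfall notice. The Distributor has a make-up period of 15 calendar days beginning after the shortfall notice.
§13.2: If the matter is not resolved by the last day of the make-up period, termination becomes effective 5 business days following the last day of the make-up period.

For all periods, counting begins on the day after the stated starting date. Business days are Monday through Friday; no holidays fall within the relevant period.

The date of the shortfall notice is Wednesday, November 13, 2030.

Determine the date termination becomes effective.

December 5, 2030

The last day of the make-up period: 15 calendar days after November 13, 2030 is November 28, 2030.
The date termination becomes effective: 5 business days after Thursday, November 28, 2030, skipping weekends — Nov 29, Dec 2, Dec 3, Dec 4, Dec 5 — lands on Thursday, December 5, 2030.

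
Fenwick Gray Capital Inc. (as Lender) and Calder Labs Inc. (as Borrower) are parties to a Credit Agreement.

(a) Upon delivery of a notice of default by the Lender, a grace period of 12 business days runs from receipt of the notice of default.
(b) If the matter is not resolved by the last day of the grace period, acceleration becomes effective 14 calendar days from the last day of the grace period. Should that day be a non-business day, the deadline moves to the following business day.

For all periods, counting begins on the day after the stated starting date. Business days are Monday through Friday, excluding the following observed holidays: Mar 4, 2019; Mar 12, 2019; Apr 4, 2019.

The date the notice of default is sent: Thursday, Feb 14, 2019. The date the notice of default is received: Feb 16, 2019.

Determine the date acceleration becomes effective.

The last day of the grace period: 12 business days after Saturday, Feb 16, 2019, skipping weekends and the listed holiday on Mar 4 — Feb 18, Feb 19, Feb 20, Feb 21, …, Mar 1, Mar 5, Mar 6 — lands on Wednesday, Mar 6, 2019.
Adding 14 calendar days to Mar 6, 2019 gives Mar 20, 2019, which is the date acceleration becomes effective. Mar 20, 2019 is a Wednesday and is not a listed holiday, so no roll-forward applies.

Mar 20, 2019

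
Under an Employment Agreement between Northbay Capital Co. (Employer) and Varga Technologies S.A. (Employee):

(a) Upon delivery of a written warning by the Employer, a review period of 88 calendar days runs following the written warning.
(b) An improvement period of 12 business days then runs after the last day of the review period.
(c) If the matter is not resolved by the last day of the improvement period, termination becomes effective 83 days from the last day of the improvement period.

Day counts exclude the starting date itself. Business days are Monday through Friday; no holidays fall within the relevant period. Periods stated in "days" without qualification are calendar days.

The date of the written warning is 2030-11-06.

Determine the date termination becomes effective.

The last day of the review period: 2030-11-06 + 88 days = 2031-02-02.
The last day of the improvement period: counting 12 business days from Sunday, 2031-02-02 (Feb 3, Feb 4, Feb 5, Feb 6, …, Feb 14, Feb 17, Feb 18, skipping weekends) reaches Tuesday, 2031-02-18.
Adding 83 calendar days to 2031-02-18 gives 2031-05-12, which is the date termination becomes effective.

2031-05-12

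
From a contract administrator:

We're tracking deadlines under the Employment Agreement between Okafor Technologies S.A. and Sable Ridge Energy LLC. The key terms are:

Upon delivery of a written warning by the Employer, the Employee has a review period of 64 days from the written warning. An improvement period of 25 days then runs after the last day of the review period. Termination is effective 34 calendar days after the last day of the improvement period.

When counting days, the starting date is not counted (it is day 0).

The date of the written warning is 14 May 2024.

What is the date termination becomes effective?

14 September 2024

The last day of the review period: 64 calendar days after 14 May 2024 is 17 July 2024.
The last day of the improvement period: 25 calendar days after 17 July 2024 is 11 August 2024.
The date termination becomes effective: 11 August 2024 + 34 days = 14 September 2024.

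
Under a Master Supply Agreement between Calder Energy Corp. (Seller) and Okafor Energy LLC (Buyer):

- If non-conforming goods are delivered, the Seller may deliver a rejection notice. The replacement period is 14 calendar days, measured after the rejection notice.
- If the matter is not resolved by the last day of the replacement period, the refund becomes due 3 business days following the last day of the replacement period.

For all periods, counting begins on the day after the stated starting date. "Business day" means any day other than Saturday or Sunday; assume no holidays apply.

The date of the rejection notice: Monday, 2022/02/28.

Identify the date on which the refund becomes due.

The last day of the replacement period: 2022/02/28 + 14 days = 2022/03/14.
From Monday, 2022/03/14, 3 business days (Mar 15, Mar 16, Mar 17, skipping weekends) brings us to Thursday, 2022/03/17, which is the date on which the refund becomes due.

2022/03/17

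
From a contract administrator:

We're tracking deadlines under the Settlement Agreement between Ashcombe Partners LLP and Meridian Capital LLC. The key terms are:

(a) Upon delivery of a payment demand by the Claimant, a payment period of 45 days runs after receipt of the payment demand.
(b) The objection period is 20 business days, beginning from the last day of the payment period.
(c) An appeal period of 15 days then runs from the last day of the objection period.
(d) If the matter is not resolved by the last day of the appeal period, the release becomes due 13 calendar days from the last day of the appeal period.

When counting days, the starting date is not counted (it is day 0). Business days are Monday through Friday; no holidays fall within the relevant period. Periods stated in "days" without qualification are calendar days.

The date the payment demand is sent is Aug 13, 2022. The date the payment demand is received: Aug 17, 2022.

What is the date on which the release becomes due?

Nov 25, 2022

Adding 45 calendar days to Aug 17, 2022 gives Oct 1, 2022, which is the last day of the payment period.
The last day of the objection period: 20 business days after Saturday, Oct 1, 2022, skipping weekends — Oct 3, Oct 4, Oct 5, Oct 6, …, Oct 26, Oct 27, Oct 28 — lands on Friday, Oct 28, 2022.
Adding 15 calendar days to Oct 28, 2022 gives Nov 12, 2022, which is the last day of the appeal period.
Adding 13 calendar days to Nov 12, 2022 gives Nov 25, 2022, which is the date on which the release becomes due.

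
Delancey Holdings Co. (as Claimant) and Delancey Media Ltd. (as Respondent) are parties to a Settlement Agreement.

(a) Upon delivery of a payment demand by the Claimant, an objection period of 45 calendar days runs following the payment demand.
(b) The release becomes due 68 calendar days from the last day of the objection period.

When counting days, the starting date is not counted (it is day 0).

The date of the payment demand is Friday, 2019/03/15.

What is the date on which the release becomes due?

2019/07/06

The last day of the objection period: 2019/03/15 + 45 days = 2019/04/29.
The date on which the release becomes due: 2019/04/29 + 68 days = 2019/07/06.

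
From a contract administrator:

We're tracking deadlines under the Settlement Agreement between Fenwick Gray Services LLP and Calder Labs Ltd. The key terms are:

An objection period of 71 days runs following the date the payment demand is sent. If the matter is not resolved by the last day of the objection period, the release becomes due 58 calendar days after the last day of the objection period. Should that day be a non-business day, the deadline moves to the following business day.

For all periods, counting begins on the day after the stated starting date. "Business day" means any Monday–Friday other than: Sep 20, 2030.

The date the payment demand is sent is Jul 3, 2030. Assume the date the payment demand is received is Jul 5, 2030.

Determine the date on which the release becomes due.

The last day of the objection period: Jul 3, 2030 + 71 days = Sep 12, 2030.
The date on which the release becomes due: 58 calendar days after Sep 12, 2030 is Nov 9, 2030. That falls on a Saturday, so it rolls to the next business day, Monday, Nov 11, 2030.

Nov 11, 2030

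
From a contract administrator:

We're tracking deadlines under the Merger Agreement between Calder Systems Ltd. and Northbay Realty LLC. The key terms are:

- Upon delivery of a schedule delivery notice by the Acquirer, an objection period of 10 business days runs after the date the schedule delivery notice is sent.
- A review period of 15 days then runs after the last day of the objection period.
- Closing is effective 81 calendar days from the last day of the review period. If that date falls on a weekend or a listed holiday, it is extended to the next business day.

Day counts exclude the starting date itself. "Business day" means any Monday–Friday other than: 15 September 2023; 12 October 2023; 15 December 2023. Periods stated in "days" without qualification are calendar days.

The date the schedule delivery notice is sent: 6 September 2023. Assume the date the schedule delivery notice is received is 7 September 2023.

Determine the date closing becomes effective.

The last day of the objection period: counting 10 business days from Wednesday, 6 September 2023 (Sep 7, Sep 8, Sep 11, Sep 12, Sep 13, Sep 14, Sep 18, Sep 19, Sep 20, Sep 21, skipping weekends and the listed holiday on Sep 15) reaches Thursday, 21 September 2023.
Adding 15 calendar days to 21 September 2023 gives 6 October 2023, which is the last day of the review period.
The date closing becomes effective: 6 October 2023 + 81 days = 26 December 2023. 26 December 2023 is a Tuesday and is not a listed holiday, so no roll-forward applies.

26 December 2023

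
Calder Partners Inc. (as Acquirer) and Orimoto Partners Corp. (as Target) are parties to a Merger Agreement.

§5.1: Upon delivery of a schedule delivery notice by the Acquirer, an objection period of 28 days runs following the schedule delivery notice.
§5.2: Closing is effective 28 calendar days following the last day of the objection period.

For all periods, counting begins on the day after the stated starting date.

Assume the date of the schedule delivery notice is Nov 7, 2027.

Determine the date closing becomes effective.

The last day of the objection period: Nov 7, 2027 + 28 days = Dec 5, 2027.
The date closing becomes effective: Dec 5, 2027 + 28 days = Jan 2, 2028.

Jan 2, 2028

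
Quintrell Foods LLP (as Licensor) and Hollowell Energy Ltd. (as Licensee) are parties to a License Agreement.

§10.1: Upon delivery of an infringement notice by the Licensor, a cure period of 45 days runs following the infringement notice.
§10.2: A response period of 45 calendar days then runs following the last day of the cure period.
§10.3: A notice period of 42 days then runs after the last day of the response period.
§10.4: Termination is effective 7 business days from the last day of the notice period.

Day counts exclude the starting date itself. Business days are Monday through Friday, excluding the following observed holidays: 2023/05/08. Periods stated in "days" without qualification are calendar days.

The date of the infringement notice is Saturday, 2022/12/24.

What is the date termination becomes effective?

2023/05/17

The last day of the cure period: 45 calendar days after 2022/12/24 is 2023/02/07.
Adding 45 calendar days to 2023/02/07 gives 2023/03/24, which is the last day of the response period.
Adding 42 calendar days to 2023/03/24 gives 2023/05/05, which is the last day of the notice period.
From Friday, 2023/05/05, 7 business days (May 9, May 10, May 11, May 12, May 15, May 16, May 17, skipping weekends and the listed holiday on May 8) brings us to Wednesday, 2023/05/17, which is the date termination becomes effective.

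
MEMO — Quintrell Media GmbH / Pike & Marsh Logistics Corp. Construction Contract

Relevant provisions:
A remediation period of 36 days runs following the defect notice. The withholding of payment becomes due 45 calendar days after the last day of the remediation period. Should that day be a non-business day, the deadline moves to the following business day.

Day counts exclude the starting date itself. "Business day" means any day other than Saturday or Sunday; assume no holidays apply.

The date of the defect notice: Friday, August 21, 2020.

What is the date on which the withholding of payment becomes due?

The last day of the remediation period: August 21, 2020 + 36 days = September 26, 2020.
The date on which the withholding of payment becomes due: September 26, 2020 + 45 days = November 10, 2020. November 10, 2020 is a Tuesday, so no roll-forward applies.

November 10, 2020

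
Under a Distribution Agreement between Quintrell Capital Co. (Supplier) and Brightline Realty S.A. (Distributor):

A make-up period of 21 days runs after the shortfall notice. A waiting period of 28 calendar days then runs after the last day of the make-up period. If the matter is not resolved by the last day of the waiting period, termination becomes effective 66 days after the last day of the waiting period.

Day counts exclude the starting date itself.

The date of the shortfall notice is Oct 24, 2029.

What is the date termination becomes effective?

The last day of the make-up period: 21 calendar days after Oct 24, 2029 is Nov 14, 2029.
Adding 28 calendar days to Nov 14, 2029 gives Dec 12, 2029, which is the last day of the waiting period.
Adding 66 calendar days to Dec 12, 2029 gives Feb 16, 2030, which is the date termination becomes effective.

Feb 16, 2030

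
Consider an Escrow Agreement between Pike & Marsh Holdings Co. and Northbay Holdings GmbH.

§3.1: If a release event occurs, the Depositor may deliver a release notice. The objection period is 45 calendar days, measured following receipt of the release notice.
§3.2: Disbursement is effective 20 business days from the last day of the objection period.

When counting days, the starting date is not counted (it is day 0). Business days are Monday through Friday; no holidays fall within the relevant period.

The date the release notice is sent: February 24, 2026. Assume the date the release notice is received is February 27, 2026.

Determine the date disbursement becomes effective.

May 11, 2026

Adding 45 calendar days to February 27, 2026 gives April 13, 2026, which is the last day of the objection period.
The date disbursement becomes effective: counting 20 business days from Monday, April 13, 2026 (Apr 14, Apr 15, Apr 16, Apr 17, …, May 7, May 8, May 11, skipping weekends) reaches Monday, May 11, 2026.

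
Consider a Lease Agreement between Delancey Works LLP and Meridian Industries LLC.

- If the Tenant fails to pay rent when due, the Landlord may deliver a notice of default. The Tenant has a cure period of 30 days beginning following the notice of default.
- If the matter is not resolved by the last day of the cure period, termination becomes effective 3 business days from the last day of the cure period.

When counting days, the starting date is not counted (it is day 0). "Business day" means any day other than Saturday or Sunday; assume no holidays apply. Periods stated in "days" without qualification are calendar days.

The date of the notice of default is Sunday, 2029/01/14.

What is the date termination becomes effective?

The last day of the cure period: 2029/01/14 + 30 days = 2029/02/13.
The date termination becomes effective: 3 business days after Tuesday, 2029/02/13, skipping weekends — Feb 14, Feb 15, Feb 16 — lands on Friday, 2029/02/16.

2029/02/16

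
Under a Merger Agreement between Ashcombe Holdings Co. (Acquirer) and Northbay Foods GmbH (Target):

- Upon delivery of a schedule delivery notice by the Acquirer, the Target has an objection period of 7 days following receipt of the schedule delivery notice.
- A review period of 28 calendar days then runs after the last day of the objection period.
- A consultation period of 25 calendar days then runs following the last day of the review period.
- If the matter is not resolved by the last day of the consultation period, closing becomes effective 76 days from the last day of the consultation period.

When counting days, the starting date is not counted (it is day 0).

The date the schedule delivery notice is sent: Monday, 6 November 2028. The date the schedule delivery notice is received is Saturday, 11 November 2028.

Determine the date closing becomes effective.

27 March 2029

Adding 7 calendar days to 11 November 2028 gives 18 November 2028, which is the last day of the objection period.
Adding 28 calendar days to 18 November 2028 gives 16 December 2028, which is the last day of the review period.
Adding 25 calendar days to 16 December 2028 gives 10 January 2029, which is the last day of the consultation period.
The date closing becomes effective: 10 January 2029 + 76 days = 27 March 2029.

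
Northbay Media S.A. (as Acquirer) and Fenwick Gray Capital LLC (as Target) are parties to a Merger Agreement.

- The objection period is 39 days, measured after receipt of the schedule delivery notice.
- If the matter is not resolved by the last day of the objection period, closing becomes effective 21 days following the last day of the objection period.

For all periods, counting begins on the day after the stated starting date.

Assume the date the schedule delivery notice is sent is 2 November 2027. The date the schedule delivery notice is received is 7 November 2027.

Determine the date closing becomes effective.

6 January 2028

The last day of the objection period: 7 November 2027 + 39 days = 16 December 2027.
The date closing becomes effective: 21 calendar days after 16 December 2027 is 6 January 2028.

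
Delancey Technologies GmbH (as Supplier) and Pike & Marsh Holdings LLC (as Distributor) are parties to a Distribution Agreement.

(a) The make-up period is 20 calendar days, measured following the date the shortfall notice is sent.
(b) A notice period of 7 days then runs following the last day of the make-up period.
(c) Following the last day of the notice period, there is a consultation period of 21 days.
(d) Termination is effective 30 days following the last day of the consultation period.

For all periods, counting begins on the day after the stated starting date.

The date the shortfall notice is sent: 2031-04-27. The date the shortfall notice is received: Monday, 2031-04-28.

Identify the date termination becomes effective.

2031-07-14

The last day of the make-up period: 20 calendar days after 2031-04-27 is 2031-05-17.
Adding 7 calendar days to 2031-05-17 gives 2031-05-24, which is the last day of the notice period.
The last day of the consultation period: 21 calendar days after 2031-05-24 is 2031-06-14.
The date termination becomes effective: 30 calendar days after 2031-06-14 is 2031-07-14.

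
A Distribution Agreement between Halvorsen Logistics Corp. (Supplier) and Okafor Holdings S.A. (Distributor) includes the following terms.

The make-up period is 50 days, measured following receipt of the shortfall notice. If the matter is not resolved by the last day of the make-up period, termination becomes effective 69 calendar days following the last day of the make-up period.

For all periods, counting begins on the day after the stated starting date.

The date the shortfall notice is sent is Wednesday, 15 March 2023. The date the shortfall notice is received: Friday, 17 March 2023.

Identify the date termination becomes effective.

The last day of the make-up period: 50 calendar days after 17 March 2023 is 6 May 2023.
The date termination becomes effective: 69 calendar days after 6 May 2023 is 14 July 2023.

14 July 2023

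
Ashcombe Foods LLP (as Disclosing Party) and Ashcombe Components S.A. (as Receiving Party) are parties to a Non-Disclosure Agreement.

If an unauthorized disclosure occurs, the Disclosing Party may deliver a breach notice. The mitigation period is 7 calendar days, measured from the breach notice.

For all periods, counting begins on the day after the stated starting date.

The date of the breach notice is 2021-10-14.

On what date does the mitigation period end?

2021-10-21

The last day of the mitigation period: 7 calendar days after 2021-10-14 is 2021-10-21.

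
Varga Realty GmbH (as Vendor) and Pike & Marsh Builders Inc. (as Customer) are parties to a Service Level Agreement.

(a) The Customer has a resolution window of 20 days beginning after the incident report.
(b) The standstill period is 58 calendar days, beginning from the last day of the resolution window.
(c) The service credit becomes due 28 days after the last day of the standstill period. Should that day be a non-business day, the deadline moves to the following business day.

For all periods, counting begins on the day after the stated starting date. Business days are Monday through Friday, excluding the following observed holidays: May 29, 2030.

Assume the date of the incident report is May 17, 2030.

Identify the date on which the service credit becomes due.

The last day of the resolution window: May 17, 2030 + 20 days = June 6, 2030.
The last day of the standstill period: June 6, 2030 + 58 days = August 3, 2030.
The date on which the service credit becomes due: 28 calendar days after August 3, 2030 is August 31, 2030. That falls on a Saturday, so it rolls to the next business day, Monday, September 2, 2030.

September 2, 2030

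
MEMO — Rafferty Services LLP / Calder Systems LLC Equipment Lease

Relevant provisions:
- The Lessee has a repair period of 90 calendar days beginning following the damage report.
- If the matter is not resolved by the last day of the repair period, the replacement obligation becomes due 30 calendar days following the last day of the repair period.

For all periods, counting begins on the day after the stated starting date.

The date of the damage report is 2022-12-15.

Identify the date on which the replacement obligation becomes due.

Adding 90 calendar days to 2022-12-15 gives 2023-03-15, which is the last day of the repair period.
The date on which the replacement obligation becomes due: 2023-03-15 + 30 days = 2023-04-14.

2023-04-14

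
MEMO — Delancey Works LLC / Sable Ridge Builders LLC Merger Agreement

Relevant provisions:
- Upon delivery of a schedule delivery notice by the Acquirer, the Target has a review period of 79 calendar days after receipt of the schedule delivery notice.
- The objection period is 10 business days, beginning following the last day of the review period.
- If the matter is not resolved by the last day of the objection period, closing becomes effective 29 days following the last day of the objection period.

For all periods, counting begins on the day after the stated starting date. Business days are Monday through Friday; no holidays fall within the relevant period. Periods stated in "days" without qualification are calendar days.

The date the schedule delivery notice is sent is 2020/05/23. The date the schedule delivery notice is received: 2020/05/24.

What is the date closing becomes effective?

The last day of the review period: 2020/05/24 + 79 days = 2020/08/11.
From Tuesday, 2020/08/11, 10 business days (Aug 12, Aug 13, Aug 14, Aug 17, Aug 18, Aug 19, Aug 20, Aug 21, Aug 24, Aug 25, skipping weekends) brings us to Tuesday, 2020/08/25, which is the last day of the objection period.
Adding 29 calendar days to 2020/08/25 gives 2020/09/23, which is the date closing becomes effective.

2020/09/23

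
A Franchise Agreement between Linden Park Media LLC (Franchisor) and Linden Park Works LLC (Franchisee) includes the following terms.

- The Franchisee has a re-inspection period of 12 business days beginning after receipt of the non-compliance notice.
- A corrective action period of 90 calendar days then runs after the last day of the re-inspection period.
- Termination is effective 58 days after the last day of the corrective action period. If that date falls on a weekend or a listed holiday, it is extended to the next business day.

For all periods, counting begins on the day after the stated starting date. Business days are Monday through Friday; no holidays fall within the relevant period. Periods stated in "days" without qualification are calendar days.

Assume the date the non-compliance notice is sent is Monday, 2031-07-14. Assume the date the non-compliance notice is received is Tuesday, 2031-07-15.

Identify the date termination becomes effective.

2031-12-26

The last day of the re-inspection period: counting 12 business days from Tuesday, 2031-07-15 (Jul 16, Jul 17, Jul 18, Jul 21, …, Jul 29, Jul 30, Jul 31, skipping weekends) reaches Thursday, 2031-07-31.
Adding 90 calendar days to 2031-07-31 gives 2031-10-29, which is the last day of the corrective action period.
Adding 58 calendar days to 2031-10-29 gives 2031-12-26, which is the date termination becomes effective. 2031-12-26 is a Friday, so no roll-forward applies.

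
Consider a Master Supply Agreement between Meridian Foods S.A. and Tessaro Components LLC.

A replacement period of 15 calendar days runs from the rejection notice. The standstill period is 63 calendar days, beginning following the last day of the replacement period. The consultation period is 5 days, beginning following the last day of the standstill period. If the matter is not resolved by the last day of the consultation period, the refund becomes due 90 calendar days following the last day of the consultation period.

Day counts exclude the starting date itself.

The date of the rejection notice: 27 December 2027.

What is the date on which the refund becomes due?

The last day of the replacement period: 27 December 2027 + 15 days = 11 January 2028.
Adding 63 calendar days to 11 January 2028 gives 14 March 2028, which is the last day of the standstill period.
Adding 5 calendar days to 14 March 2028 gives 19 March 2028, which is the last day of the consultation period.
The date on which the refund becomes due: 19 March 2028 + 90 days = 17 June 2028.

17 June 2028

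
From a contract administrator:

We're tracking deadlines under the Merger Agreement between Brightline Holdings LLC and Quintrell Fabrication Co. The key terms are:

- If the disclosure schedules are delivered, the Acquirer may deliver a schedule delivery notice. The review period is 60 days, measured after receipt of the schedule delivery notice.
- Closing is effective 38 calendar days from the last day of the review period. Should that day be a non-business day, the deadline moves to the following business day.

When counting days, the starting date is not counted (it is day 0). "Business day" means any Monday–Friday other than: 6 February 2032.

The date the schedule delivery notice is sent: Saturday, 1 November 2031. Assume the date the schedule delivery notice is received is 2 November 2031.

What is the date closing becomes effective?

9 February 2032

The last day of the review period: 2 November 2031 + 60 days = 1 January 2032.
The date closing becomes effective: 38 calendar days after 1 January 2032 is 8 February 2032. That falls on a Sunday, so it rolls to the next business day, Monday, 9 February 2032.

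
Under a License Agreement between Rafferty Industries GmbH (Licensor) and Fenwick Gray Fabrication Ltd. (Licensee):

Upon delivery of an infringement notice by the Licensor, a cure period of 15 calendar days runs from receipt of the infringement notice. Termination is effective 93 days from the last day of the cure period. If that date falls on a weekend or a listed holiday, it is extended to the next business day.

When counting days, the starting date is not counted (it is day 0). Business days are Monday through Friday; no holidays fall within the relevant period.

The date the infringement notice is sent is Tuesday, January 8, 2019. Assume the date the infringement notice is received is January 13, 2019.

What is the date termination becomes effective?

May 1, 2019

The last day of the cure period: January 13, 2019 + 15 days = January 28, 2019.
The date termination becomes effective: January 28, 2019 + 93 days = May 1, 2019. May 1, 2019 is a Wednesday, so no roll-forward applies.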